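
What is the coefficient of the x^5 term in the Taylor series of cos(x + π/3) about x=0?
Expand to order 5: cos(x + π/3) = -√(3)·x^5/240 + x^4/48 + √(3)·x^3/12 - x^2/4 - √(3)·x/2 + 1/2 + O(x^6).
The coefficient of x^5 is -√(3)/240.

Final answer: -√(3)/240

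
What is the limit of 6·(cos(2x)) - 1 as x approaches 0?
Direct substitution at x = 0 gives 5.

Final answer: 5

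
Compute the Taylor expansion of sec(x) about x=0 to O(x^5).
5·x^4/24 + x^2/2 + 1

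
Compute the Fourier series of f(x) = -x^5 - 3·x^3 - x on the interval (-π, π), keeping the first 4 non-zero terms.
(-206 - 2·π^4 + 34·π^2)·sin(x) + (-2·π^2 + 4 + π^4)·sin(2·x) + (-2·π^4/3 - 14·π^2/27 - 26/81)·sin(3·x) + (11/64 + 7·π^2/8 + π^4/2)·sin(4·x)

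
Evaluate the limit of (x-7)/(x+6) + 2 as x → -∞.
Evaluate the dominant behaviour as x → -∞; each term tends to a finite value or vanishes.
Limit = 3.

Final answer: 3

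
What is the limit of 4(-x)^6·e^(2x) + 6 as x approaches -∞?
The product is a 0·∞ indeterminate form at x → -∞.
Rewrite the product as 4(-x)^6 / e^(-2x) (an ∞/∞ form) and apply L'Hôpital, or use the standard hierarchy e^(2|x|) ≫ |(-x)^6| as x → -∞.
The indeterminate product → 0, so the limit = 6.

Final answer: 6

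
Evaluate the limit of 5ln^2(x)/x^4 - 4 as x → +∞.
The quotient is an ∞/∞ indeterminate form as x → +∞.
The polynomial denominator x^4 dominates the logarithmic numerator (any positive power of x ≫ ln^2(x) as x → ∞), so the quotient → 0.
Adding the constant: 0 - 4 = -4. Limit = -4.

Final answer: -4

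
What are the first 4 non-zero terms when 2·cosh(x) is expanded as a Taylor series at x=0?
x^6/360 + x^4/12 + x^2 + 2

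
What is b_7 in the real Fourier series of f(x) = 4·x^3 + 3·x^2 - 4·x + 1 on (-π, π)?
b_7 = (1/π) ∫_{-π}^{π} f(x)·sin(7x) dx.
Evaluate the integral (use parity and integration by parts as needed): b_7 = -440/343 + 8·π^2/7.

Final answer: -440/343 + 8·π^2/7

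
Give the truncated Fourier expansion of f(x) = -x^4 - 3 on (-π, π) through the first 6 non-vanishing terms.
(-48 + 8·π^2)·cos(x) + (3 - 2·π^2)·cos(2·x) + (-16/27 + 8·π^2/9)·cos(3·x) + (3/16 - π^2/2)·cos(4·x) + (-48/625 + 8·π^2/25)·cos(5·x) - π^4/5 - 3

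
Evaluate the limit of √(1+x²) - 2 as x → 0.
Direct substitution at x = 0 gives -1.

Final answer: -1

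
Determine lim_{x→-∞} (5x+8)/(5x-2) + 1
Evaluate the dominant behaviour as x → -∞; each term tends to a finite value or vanishes.
Limit = 2.

Final answer: 2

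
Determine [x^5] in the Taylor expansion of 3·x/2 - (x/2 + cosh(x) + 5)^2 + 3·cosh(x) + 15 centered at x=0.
Expand to order 5: 3·x/2 - (x/2 + cosh(x) + 5)^2 + 3·cosh(x) + 15 = -x^5/24 - 5·x^4/8 - x^3/2 - 19·x^2/4 - 9·x/2 - 18 + O(x^6).
The coefficient of x^5 is -1/24.

Final answer: -1/24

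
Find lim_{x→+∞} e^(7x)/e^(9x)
This is an ∞/∞ indeterminate form as x → +∞.
Rewrite e^(7x)/e^(9x) = e^((7−9)x) = e^(-2x); the exponent coefficient is -2 < 0 so e^(-2x) → 0.
Limit = 0.

Final answer: 0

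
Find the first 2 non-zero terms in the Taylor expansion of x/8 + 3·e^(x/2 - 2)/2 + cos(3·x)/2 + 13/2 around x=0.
x·(3·e^(-2)/4 + 1/8) + 3·e^(-2)/2 + 7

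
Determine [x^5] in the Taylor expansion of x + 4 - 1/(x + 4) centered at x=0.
Expand to order 5: x + 4 - 1/(x + 4) = x^5/4096 - x^4/1024 + x^3/256 - x^2/64 + 17·x/16 + 15/4 + O(x^6).
The coefficient of x^5 is 1/4096.

Final answer: 1/4096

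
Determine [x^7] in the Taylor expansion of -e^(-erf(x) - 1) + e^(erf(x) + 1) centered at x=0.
-e/(21·√(π)) - 4·e/(9·π^(5/2)) - e^(-1)/(21·√(π)) - 4·e^(-1)/(9·π^(5/2)) + 8·e^(-1)/(315·π^(7/2)) + 8·e/(315·π^(7/2)) + 38·e^(-1)/(45·π^(3/2)) + 38·e/(45·π^(3/2))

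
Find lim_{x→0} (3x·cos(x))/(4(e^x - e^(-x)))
Both numerator and denominator → 0 as x → 0; this is a 0/0 indeterminate form.
Expand each to leading order near x = 0: numerator ~ 3·x, denominator ~ 8·x.
The limit of the ratio is 3/8.

Final answer: 3/8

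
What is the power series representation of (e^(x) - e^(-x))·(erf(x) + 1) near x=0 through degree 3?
x^3/3 + 4·x^2/√(π) + 2·x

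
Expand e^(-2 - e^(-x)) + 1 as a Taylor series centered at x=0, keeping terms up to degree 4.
x^4·e^(-3)/24 - x^3·e^(-3)/6 + x·e^(-3) + e^(-3) + 1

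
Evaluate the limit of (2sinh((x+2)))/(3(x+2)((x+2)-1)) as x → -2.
Both numerator and denominator → 0 as x → -2; this is a 0/0 indeterminate form.
Expand each to leading order near x = -2: numerator ~ 2·(x + 2), denominator ~ -3·(x + 2).
The limit of the ratio is -2/3.

Final answer: -2/3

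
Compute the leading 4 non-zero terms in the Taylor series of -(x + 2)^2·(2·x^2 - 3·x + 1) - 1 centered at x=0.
-5·x^3 + 3·x^2 + 8·x - 5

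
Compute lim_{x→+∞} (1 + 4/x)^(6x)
As x → +∞: write (1 + 4/x)^(6x) = ((1 + 4/x)^x)^6 → (e^4)^6 = e^24.
Limit = e^(24).

Final answer: e^(24)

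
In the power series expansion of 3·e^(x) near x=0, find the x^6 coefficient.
Expand to order 6: 3·e^(x) = x^6/240 + x^5/40 + x^4/8 + x^3/2 + 3·x^2/2 + 3·x + 3 + O(x^7).
The coefficient of x^6 is 1/240.

Final answer: 1/240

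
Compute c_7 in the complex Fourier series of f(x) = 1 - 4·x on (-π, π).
Compute the real Fourier coefficients first: a_7 = 0, b_7 = -8/7.
Then c_7 = (a_7 − i·b_7)/2 = 4·i/7.

Final answer: 4·i/7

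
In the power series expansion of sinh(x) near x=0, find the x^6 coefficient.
Expand to order 6: sinh(x) = x^5/120 + x^3/6 + x + O(x^7).
The coefficient of x^6 is 0.

Final answer: 0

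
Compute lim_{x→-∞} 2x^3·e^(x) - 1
The product is a 0·∞ indeterminate form at x → -∞.
Rewrite the product as 2x^3 / e^(-x) (an ∞/∞ form) and apply L'Hôpital, or use the standard hierarchy e^(|x|) ≫ |x^3| as x → -∞.
The indeterminate product → 0, so the limit = -1.

Final answer: -1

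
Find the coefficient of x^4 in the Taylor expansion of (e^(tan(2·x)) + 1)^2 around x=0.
Expand to order 4: (e^(tan(2·x)) + 1)^2 = 44·x^4 + 24·x^3 + 12·x^2 + 8·x + 4 + O(x^5).
The coefficient of x^4 is 44.

Final answer: 44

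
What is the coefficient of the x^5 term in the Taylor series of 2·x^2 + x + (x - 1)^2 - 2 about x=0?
Expand to order 5: 2·x^2 + x + (x - 1)^2 - 2 = 3·x^2 - x - 1 + O(x^6).
The coefficient of x^5 is 0.

Final answer: 0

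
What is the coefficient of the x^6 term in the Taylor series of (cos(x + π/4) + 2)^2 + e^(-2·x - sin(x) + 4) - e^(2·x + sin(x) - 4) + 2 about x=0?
-217·e^(-4)/720 + (√(2)/2 + 2)^2·(-√(2)/(720·(√(2)/2 + 2)) + 1/(720·(√(2)/2 + 2)^2)) + 217·e^(4)/720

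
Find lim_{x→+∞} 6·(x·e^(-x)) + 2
Evaluate the dominant behaviour as x → +∞; each term tends to a finite value or vanishes.
Limit = 2.

Final answer: 2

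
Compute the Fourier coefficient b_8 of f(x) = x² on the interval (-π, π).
b_8 = (1/π) ∫_{-π}^{π} f(x)·sin(8x) dx.
Evaluate the integral (use parity and integration by parts as needed): b_8 = 0.

Final answer: 0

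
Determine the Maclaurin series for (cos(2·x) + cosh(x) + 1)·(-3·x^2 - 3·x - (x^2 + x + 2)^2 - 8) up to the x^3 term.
9·x^3/2 - 6·x^2 - 21·x - 36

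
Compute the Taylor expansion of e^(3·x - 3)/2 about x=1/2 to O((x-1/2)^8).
e^(-3/2)/2 + 3·e^(-3/2)·(x - 1/2)/2 + 9·e^(-3/2)·(x - 1/2)^2/4 + 9·e^(-3/2)·(x - 1/2)^3/4 + 27·e^(-3/2)·(x - 1/2)^4/16 + 81·e^(-3/2)·(x - 1/2)^5/80 + 81·e^(-3/2)·(x - 1/2)^6/160 + 243·e^(-3/2)·(x - 1/2)^7/1120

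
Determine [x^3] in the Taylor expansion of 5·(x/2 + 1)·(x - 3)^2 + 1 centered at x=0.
Expand to order 3: 5·(x/2 + 1)·(x - 3)^2 + 1 = 5·x^3/2 - 10·x^2 - 15·x/2 + 46 + O(x^4).
The coefficient of x^3 is 5/2.

Final answer: 5/2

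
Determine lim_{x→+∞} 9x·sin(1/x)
As x → +∞: let u = 1/x → 0⁺; then 9·x·sin(1/x) = 9·1·sin(u)/u → 9·1·1 = 9.
Limit = 9.

Final answer: 9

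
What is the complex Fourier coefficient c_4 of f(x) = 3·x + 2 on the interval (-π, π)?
Compute the real Fourier coefficients first: a_4 = 0, b_4 = -3/2.
Then c_4 = (a_4 − i·b_4)/2 = 3·i/4.

Final answer: 3·i/4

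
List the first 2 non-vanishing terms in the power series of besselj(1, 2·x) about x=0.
-x^3/2 + x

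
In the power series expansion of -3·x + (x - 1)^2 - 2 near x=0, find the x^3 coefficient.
Expand to order 3: -3·x + (x - 1)^2 - 2 = x^2 - 5·x - 1 + O(x^4).
The coefficient of x^3 is 0.

Final answer: 0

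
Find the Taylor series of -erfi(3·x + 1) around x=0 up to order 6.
-3159·e·x^6/(5·√(π)) - 1539·e·x^5/(5·√(π)) - 135·e·x^4/√(π) - 54·e·x^3/√(π) - 18·e·x^2/√(π) - 6·e·x/√(π) - erfi(1)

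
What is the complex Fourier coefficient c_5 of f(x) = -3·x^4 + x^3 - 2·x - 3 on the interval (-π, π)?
Compute the real Fourier coefficients first: a_5 = -144/625 + 24·π^2/25, b_5 = -112/125 + 2·π^2/5.
Then c_5 = (a_5 − i·b_5)/2 = -72/625 + 12·π^2/25 - i·π^2/5 + 56·i/125.

Final answer: -72/625 + 12·π^2/25 - i·π^2/5 + 56·i/125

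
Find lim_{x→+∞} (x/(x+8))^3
As x → +∞: x/(x+8) = 1/(1 + 8/x) → 1, and the 3rd power of a limit-1 base also → 1.
Limit = 1.

Final answer: 1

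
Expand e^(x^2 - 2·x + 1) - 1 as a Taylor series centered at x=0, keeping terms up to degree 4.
19·e·x^4/6 - 10·e·x^3/3 + 3·e·x^2 - 2·e·x - 1 + e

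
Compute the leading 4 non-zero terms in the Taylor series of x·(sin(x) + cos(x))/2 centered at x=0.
-x^4/12 - x^3/4 + x^2/2 + x/2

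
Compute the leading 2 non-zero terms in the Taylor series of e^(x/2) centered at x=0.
x/2 + 1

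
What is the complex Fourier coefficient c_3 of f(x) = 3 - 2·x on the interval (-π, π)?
Compute the real Fourier coefficients first: a_3 = 0, b_3 = -4/3.
Then c_3 = (a_3 − i·b_3)/2 = 2·i/3.

Final answer: 2·i/3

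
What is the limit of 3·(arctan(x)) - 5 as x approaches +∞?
Evaluate the dominant behaviour as x → +∞; each term tends to a finite value or vanishes.
Limit = -5 + 3·π/2.

Final answer: -5 + 3·π/2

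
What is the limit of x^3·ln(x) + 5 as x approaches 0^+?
The product is a 0·∞ indeterminate form at x → 0⁺.
Rewrite the product as ln(x) / x^(-3) and apply L'Hôpital, or use the standard hierarchy x^(-3) ≫ |ln x| as x → 0⁺.
The indeterminate product → 0, so the limit = 5.

Final answer: 5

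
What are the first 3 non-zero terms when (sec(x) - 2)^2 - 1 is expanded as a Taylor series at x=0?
7·x^6/180 - x^4/6 - x^2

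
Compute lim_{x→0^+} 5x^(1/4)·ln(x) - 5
The product is a 0·∞ indeterminate form at x → 0⁺.
Rewrite the product as 5·ln(x) / x^(-1/4) and apply L'Hôpital, or use the standard hierarchy x^(-1/4) ≫ |ln x| as x → 0⁺.
The indeterminate product → 0, so the limit = -5.

Final answer: -5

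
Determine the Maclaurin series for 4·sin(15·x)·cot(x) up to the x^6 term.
-5183651·x^6/36 + 156367·x^4/6 - 2270·x^2 + 60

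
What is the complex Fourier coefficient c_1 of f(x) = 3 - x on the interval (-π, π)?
Compute the real Fourier coefficients first: a_1 = 0, b_1 = -2.
Then c_1 = (a_1 − i·b_1)/2 = i.

Final answer: i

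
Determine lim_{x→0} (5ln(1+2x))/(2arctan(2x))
Both numerator and denominator → 0 as x → 0; this is a 0/0 indeterminate form.
Expand each to leading order near x = 0: numerator ~ 10·x, denominator ~ 4·x.
The limit of the ratio is 5/2.

Final answer: 5/2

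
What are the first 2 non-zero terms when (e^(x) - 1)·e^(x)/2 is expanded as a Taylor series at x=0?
3·x^2/4 + x/2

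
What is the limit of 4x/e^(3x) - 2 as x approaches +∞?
The quotient is an ∞/∞ indeterminate form as x → +∞.
The exponential denominator e^(3x) dominates the polynomial numerator (e^x ≫ x as x → ∞), so the quotient → 0.
Adding the constant: 0 - 2 = -2. Limit = -2.

Final answer: -2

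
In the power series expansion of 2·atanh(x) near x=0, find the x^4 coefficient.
Expand to order 4: 2·atanh(x) = 2·x^3/3 + 2·x + O(x^5).
The coefficient of x^4 is 0.

Final answer: 0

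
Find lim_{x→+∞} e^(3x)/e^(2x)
This is an ∞/∞ indeterminate form as x → +∞.
Rewrite e^(3x)/e^(2x) = e^((3−2)x) = e^(x); the exponent coefficient is 1 > 0 so e^(x) → ∞.
Limit = ∞.

Final answer: ∞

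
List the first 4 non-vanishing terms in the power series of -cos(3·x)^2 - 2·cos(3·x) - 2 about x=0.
1377·x^6/40 - 135·x^4/4 + 18·x^2 - 5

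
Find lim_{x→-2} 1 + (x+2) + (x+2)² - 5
Direct substitution at x = -2 gives -4.

Final answer: -4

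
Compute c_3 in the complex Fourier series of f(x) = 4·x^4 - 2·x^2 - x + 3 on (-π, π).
Compute the real Fourier coefficients first: a_3 = 88/27 - 32·π^2/9, b_3 = -2/3.
Then c_3 = (a_3 − i·b_3)/2 = -16·π^2/9 + 44/27 + i/3.

Final answer: -16·π^2/9 + 44/27 + i/3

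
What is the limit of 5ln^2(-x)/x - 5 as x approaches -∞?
The quotient is an ∞/∞ indeterminate form as x → -∞.
Compare growth rates of the dominant terms (exponentials ≫ polynomials ≫ logarithms), or apply L'Hôpital's rule; the quotient → 0.
Adding the constant: 0 - 5 = -5. Limit = -5.

Final answer: -5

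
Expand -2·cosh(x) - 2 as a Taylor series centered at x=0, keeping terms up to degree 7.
-x^6/360 - x^4/12 - x^2 - 4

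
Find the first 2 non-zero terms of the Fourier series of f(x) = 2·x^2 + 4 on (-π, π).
-8·cos(x) + 4 + 2·π^2/3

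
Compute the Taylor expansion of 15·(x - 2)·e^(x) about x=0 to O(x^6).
3·x^5/8 + 5·x^4/4 + 5·x^3/2 - 15·x - 30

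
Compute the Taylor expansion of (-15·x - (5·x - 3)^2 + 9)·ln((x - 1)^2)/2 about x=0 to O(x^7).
13·x^6/4 + 55·x^5/12 + 15·x^4/2 + 35·x^3/2 - 15·x^2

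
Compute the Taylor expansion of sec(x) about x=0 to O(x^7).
61·x^6/720 + 5·x^4/24 + x^2/2 + 1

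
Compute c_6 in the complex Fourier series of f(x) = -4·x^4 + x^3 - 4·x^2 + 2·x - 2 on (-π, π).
Compute the real Fourier coefficients first: a_6 = -8·π^2/9 - 8/27, b_6 = -π^2/3 - 11/18.
Then c_6 = (a_6 − i·b_6)/2 = -4·π^2/9 - 4/27 + 11·i/36 + i·π^2/6.

Final answer: -4·π^2/9 - 4/27 + 11·i/36 + i·π^2/6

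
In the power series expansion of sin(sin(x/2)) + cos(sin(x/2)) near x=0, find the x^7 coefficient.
Expand to order 7: sin(sin(x/2)) + cos(sin(x/2)) = -x^7/5040 - 37·x^6/46080 + x^5/320 + 5·x^4/384 - x^3/24 - x^2/8 + x/2 + 1 + O(x^8).
The coefficient of x^7 is -1/5040.

Final answer: -1/5040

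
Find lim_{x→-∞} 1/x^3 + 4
Evaluate the dominant behaviour as x → -∞; each term tends to a finite value or vanishes.
Limit = 4.

Final answer: 4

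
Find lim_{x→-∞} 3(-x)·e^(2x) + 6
The product is a 0·∞ indeterminate form at x → -∞.
Rewrite the product as 3(-x) / e^(-2x) (an ∞/∞ form) and apply L'Hôpital, or use the standard hierarchy e^(2|x|) ≫ |(-x)| as x → -∞.
The indeterminate product → 0, so the limit = 6.

Final answer: 6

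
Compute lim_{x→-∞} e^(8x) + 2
Evaluate the dominant behaviour as x → -∞; each term tends to a finite value or vanishes.
Limit = 2.

Final answer: 2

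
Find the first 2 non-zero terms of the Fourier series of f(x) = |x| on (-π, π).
-4·cos(x)/π + π/2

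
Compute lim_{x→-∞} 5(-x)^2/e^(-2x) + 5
The quotient is an ∞/∞ indeterminate form as x → -∞.
Compare growth rates of the dominant terms (exponentials ≫ polynomials ≫ logarithms), or apply L'Hôpital's rule; the quotient → 0.
Adding the constant: 0 + 5 = 5. Limit = 5.

Final answer: 5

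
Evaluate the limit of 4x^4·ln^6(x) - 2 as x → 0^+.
The product is a 0·∞ indeterminate form at x → 0⁺.
Rewrite the product as 4·ln^6(x) / x^(-4) and apply L'Hôpital, or use the standard hierarchy x^(-4) ≫ |ln x|^6 as x → 0⁺.
The indeterminate product → 0, so the limit = -2.

Final answer: -2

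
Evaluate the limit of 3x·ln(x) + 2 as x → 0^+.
The product is a 0·∞ indeterminate form at x → 0⁺.
Rewrite the product as 3·ln(x) / x^(-1) and apply L'Hôpital, or use the standard hierarchy x^(-1) ≫ |ln x| as x → 0⁺.
The indeterminate product → 0, so the limit = 2.

Final answer: 2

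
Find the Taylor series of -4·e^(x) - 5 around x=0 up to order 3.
-2·x^3/3 - 2·x^2 - 4·x - 9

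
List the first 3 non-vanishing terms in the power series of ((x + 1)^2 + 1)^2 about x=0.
8·x^2 + 8·x + 4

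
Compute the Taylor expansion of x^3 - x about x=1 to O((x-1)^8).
2·(x - 1) + 3·(x - 1)^2 + (x - 1)^3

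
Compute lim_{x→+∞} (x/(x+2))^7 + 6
As x → +∞: x/(x+2) = 1/(1 + 2/x) → 1, and the 7th power of a limit-1 base also → 1; with the additive constant, 1 + 6 = 7.
Limit = 7.

Final answer: 7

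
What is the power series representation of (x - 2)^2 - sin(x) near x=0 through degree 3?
x^3/6 + x^2 - 5·x + 4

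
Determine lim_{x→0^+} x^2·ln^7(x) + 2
The product is a 0·∞ indeterminate form at x → 0⁺.
Rewrite the product as ln^7(x) / x^(-2) and apply L'Hôpital, or use the standard hierarchy x^(-2) ≫ |ln x|^7 as x → 0⁺.
The indeterminate product → 0, so the limit = 2.

Final answer: 2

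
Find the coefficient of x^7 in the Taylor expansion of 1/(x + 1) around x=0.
Expand to order 7: 1/(x + 1) = -x^7 + x^6 - x^5 + x^4 - x^3 + x^2 - x + 1 + O(x^8).
The coefficient of x^7 is -1.

Final answer: -1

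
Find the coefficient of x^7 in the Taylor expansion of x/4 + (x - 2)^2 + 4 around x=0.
Expand to order 7: x/4 + (x - 2)^2 + 4 = x^2 - 15·x/4 + 8 + O(x^8).
The coefficient of x^7 is 0.

Final answer: 0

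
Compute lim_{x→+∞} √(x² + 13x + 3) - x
As x → +∞: multiply by the conjugate to get (13x+3)/(√(x²+13x+3)+x); the denominator ~ 2x, so the limit is 13/2.
Limit = 13/2.

Final answer: 13/2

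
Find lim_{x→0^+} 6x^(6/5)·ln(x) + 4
The product is a 0·∞ indeterminate form at x → 0⁺.
Rewrite the product as 6·ln(x) / x^(-6/5) and apply L'Hôpital, or use the standard hierarchy x^(-6/5) ≫ |ln x| as x → 0⁺.
The indeterminate product → 0, so the limit = 4.

Final answer: 4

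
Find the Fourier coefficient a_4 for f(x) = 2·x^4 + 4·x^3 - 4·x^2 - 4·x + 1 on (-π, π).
a_4 = (1/π) ∫_{-π}^{π} f(x)·cos(4x) dx.
Evaluate the integral (use parity and integration by parts as needed): a_4 = -11/8 + π^2.

Final answer: -11/8 + π^2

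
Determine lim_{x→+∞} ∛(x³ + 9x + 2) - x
This is an ∞ − ∞ indeterminate form.
Multiply by (A² + AB + B²)/(A² + AB + B²) where A = ∛(x³+9x + 2), B = x to use A³ − B³ = (A−B)(A²+AB+B²); the x³ terms cancel, leaving (9x + 2)/(A²+AB+B²) with denominator ~ 3x², so the limit is 0.
Limit = 0.

Final answer: 0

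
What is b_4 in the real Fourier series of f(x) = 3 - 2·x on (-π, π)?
b_4 = (1/π) ∫_{-π}^{π} f(x)·sin(4x) dx.
Evaluate the integral (use parity and integration by parts as needed): b_4 = 1.

Final answer: 1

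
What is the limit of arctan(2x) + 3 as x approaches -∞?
Evaluate the dominant behaviour as x → -∞; each term tends to a finite value or vanishes.
Limit = 3 - π/2.

Final answer: 3 - π/2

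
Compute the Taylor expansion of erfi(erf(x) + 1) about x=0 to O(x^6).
x^5·(-16·e/π^2 + 2·e/(5·π) + 608·e/(15·π^3)) + x^4·(-16·e/(3·π^(3/2)) + 80·e/(3·π^(5/2))) + x^3·(-4·e/(3·π) + 16·e/π^2) + 8·e·x^2/π^(3/2) + 4·e·x/π + erfi(1)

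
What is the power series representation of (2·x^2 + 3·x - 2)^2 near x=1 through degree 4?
9 + 42·(x - 1) + 61·(x - 1)^2 + 28·(x - 1)^3 + 4·(x - 1)^4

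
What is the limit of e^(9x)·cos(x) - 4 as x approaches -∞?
Evaluate the dominant behaviour as x → -∞; each term tends to a finite value or vanishes.
Limit = -4.

Final answer: -4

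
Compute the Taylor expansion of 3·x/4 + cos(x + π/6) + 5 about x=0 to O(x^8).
x^7/10080 - √(3)·x^6/1440 - x^5/240 + √(3)·x^4/48 + x^3/12 - √(3)·x^2/4 + x/4 + √(3)/2 + 5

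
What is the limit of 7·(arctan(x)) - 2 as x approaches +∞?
Evaluate the dominant behaviour as x → +∞; each term tends to a finite value or vanishes.
Limit = -2 + 7·π/2.

Final answer: -2 + 7·π/2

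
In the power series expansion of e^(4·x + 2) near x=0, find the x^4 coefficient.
Expand to order 4: e^(4·x + 2) = 32·x^4·e^(2)/3 + 32·x^3·e^(2)/3 + 8·x^2·e^(2) + 4·x·e^(2) + e^(2) + O(x^5).
The coefficient of x^4 is 32·e^(2)/3.

Final answer: 32·e^(2)/3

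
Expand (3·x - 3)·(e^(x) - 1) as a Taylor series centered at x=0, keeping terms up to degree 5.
x^5/10 + 3·x^4/8 + x^3 + 3·x^2/2 - 3·x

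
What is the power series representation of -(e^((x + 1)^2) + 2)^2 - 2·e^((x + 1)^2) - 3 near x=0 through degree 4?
x^4·(-(2 + e)^2·(19·e/(3·(2 + e)) + 67·e^(2)/(3·(2 + e)^2)) - 19·e/3) + x^3·(-(2 + e)^2·(20·e/(3·(2 + e)) + 12·e^(2)/(2 + e)^2) - 20·e/3) + x^2·(-(2 + e)^2·(4·e^(2)/(2 + e)^2 + 6·e/(2 + e)) - 6·e) + x·(-4·e·(2 + e) - 4·e) - (2 + e)^2 - 2·e - 3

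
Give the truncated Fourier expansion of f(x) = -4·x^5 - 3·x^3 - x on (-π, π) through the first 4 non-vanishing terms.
(-926 - 8·π^4 + 154·π^2)·sin(x) + (-17·π^2 + 53/2 + 4·π^4)·sin(2·x) + (-8·π^4/3 - 266/81 + 106·π^2/27)·sin(3·x) + (-π^2 + 7/8 + 2·π^4)·sin(4·x)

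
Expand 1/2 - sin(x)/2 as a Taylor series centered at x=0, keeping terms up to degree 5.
-x^5/240 + x^3/12 - x/2 + 1/2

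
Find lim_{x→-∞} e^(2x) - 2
Evaluate the dominant behaviour as x → -∞; each term tends to a finite value or vanishes.
Limit = -2.

Final answer: -2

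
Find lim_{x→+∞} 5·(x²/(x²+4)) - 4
Evaluate the dominant behaviour as x → +∞; each term tends to a finite value or vanishes.
Limit = 1.

Final answer: 1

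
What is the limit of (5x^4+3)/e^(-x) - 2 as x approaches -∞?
The quotient is an ∞/∞ indeterminate form as x → -∞.
Compare growth rates of the dominant terms (exponentials ≫ polynomials ≫ logarithms), or apply L'Hôpital's rule; the quotient → 0.
Adding the constant: 0 - 2 = -2. Limit = -2.

Final answer: -2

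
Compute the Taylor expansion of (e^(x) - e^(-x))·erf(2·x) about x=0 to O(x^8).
499·x^6/(45·√(π)) - 28·x^4/(3·√(π)) + 8·x^2/√(π)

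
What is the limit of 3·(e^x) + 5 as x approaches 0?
Direct substitution at x = 0 gives 8.

Final answer: 8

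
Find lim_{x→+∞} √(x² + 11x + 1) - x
This is an ∞ − ∞ indeterminate form.
Multiply and divide by the conjugate √(x²+11x + 1) + x; the x² terms cancel, leaving (11x + 1)/(√(x²+11x + 1)+x) → 11/2.
Limit = 11/2.

Final answer: 11/2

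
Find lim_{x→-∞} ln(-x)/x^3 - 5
The quotient is an ∞/∞ indeterminate form as x → -∞.
Compare growth rates of the dominant terms (exponentials ≫ polynomials ≫ logarithms), or apply L'Hôpital's rule; the quotient → 0.
Adding the constant: 0 - 5 = -5. Limit = -5.

Final answer: -5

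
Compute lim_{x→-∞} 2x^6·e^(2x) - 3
The product is a 0·∞ indeterminate form at x → -∞.
Rewrite the product as 2x^6 / e^(-2x) (an ∞/∞ form) and apply L'Hôpital, or use the standard hierarchy e^(2|x|) ≫ |x^6| as x → -∞.
The indeterminate product → 0, so the limit = -3.

Final answer: -3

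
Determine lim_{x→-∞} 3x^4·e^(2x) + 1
The product is a 0·∞ indeterminate form at x → -∞.
Rewrite the product as 3x^4 / e^(-2x) (an ∞/∞ form) and apply L'Hôpital, or use the standard hierarchy e^(2|x|) ≫ |x^4| as x → -∞.
The indeterminate product → 0, so the limit = 1.

Final answer: 1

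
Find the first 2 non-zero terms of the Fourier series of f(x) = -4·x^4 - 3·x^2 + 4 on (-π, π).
(-180 + 32·π^2)·cos(x) - 4·π^4/5 - π^2 + 4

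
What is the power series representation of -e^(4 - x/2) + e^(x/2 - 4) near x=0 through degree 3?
x^3·(e^(-4)/48 + e^(4)/48) + x^2·(-e^(4)/8 + e^(-4)/8) + x·(e^(-4)/2 + e^(4)/2) - e^(4) + e^(-4)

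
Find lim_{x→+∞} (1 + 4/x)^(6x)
As x → +∞: write (1 + 4/x)^(6x) = ((1 + 4/x)^x)^6 → (e^4)^6 = e^24.
Limit = e^(24).

Final answer: e^(24)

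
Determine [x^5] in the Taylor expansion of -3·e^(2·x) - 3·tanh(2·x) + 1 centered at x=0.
Expand to order 5: -3·e^(2·x) - 3·tanh(2·x) + 1 = -68·x^5/5 - 2·x^4 + 4·x^3 - 6·x^2 - 12·x - 2 + O(x^6).
The coefficient of x^5 is -68/5.

Final answer: -68/5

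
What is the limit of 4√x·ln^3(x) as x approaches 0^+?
This is a 0·∞ indeterminate form at x → 0⁺.
Rewrite the product as 4·ln^3(x) / x^(-1/2) and apply L'Hôpital, or use the standard hierarchy x^(-1/2) ≫ |ln x|^3 as x → 0⁺.
The indeterminate product → 0, so the limit = 0.

Final answer: 0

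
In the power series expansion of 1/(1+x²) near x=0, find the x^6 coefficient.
Expand to order 6: 1/(1+x²) = -x^6 + x^4 - x^2 + 1 + O(x^7).
The coefficient of x^6 is -1.

Final answer: -1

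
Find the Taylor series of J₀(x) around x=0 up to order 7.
-x^6/2304 + x^4/64 - x^2/4 + 1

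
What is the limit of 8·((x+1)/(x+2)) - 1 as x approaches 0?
Direct substitution at x = 0 gives 3.

Final answer: 3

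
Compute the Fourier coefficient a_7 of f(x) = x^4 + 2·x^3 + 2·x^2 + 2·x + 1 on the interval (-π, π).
a_7 = (1/π) ∫_{-π}^{π} f(x)·cos(7x) dx.
Evaluate the integral (use parity and integration by parts as needed): a_7 = -8·π^2/49 - 344/2401.

Final answer: -8·π^2/49 - 344/2401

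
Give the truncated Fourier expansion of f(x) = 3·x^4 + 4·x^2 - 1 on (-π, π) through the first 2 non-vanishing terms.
(128 - 24·π^2)·cos(x) - 1 + 4·π^2/3 + 3·π^4/5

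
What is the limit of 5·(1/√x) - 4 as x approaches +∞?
Evaluate the dominant behaviour as x → +∞; each term tends to a finite value or vanishes.
Limit = -4.

Final answer: -4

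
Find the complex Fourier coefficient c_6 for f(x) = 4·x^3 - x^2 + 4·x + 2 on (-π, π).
Compute the real Fourier coefficients first: a_6 = -1/9, b_6 = -4·π^2/3 - 10/9.
Then c_6 = (a_6 − i·b_6)/2 = -1/18 + 5·i/9 + 2·i·π^2/3.

Final answer: -1/18 + 5·i/9 + 2·i·π^2/3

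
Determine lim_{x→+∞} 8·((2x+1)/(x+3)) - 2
Evaluate the dominant behaviour as x → +∞; each term tends to a finite value or vanishes.
Limit = 14.

Final answer: 14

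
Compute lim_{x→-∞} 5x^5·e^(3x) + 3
The product is a 0·∞ indeterminate form at x → -∞.
Rewrite the product as 5x^5 / e^(-3x) (an ∞/∞ form) and apply L'Hôpital, or use the standard hierarchy e^(3|x|) ≫ |x^5| as x → -∞.
The indeterminate product → 0, so the limit = 3.

Final answer: 3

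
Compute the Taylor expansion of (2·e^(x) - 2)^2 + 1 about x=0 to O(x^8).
x^7/10 + 31·x^6/90 + x^5 + 7·x^4/3 + 4·x^3 + 4·x^2 + 1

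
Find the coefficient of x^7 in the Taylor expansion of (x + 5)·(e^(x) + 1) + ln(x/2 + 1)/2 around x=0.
Expand to order 7: (x + 5)·(e^(x) + 1) + ln(x/2 + 1)/2 = 79·x^7/26880 + 161·x^6/11520 + 83·x^5/960 + 47·x^4/128 + 65·x^3/48 + 55·x^2/16 + 29·x/4 + 10 + O(x^8).
The coefficient of x^7 is 79/26880.

Final answer: 79/26880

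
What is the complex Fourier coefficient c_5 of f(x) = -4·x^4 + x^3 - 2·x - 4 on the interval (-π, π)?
Compute the real Fourier coefficients first: a_5 = -192/625 + 32·π^2/25, b_5 = -112/125 + 2·π^2/5.
Then c_5 = (a_5 − i·b_5)/2 = -96/625 + 16·π^2/25 - i·π^2/5 + 56·i/125.

Final answer: -96/625 + 16·π^2/25 - i·π^2/5 + 56·i/125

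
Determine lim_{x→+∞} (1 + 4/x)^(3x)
As x → +∞: write (1 + 4/x)^(3x) = ((1 + 4/x)^x)^3 → (e^4)^3 = e^12.
Limit = e^(12).

Final answer: e^(12)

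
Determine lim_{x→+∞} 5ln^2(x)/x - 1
The quotient is an ∞/∞ indeterminate form as x → +∞.
The polynomial denominator x dominates the logarithmic numerator (any positive power of x ≫ ln^2(x) as x → ∞), so the quotient → 0.
Adding the constant: 0 - 1 = -1. Limit = -1.

Final answer: -1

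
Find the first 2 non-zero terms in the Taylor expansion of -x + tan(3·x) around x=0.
9·x^3 + 2·x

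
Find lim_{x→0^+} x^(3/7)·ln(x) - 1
The product is a 0·∞ indeterminate form at x → 0⁺.
Rewrite the product as ln(x) / x^(-3/7) and apply L'Hôpital, or use the standard hierarchy x^(-3/7) ≫ |ln x| as x → 0⁺.
The indeterminate product → 0, so the limit = -1.

Final answer: -1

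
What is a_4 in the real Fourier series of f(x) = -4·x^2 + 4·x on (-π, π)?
a_4 = (1/π) ∫_{-π}^{π} f(x)·cos(4x) dx.
Evaluate the integral (use parity and integration by parts as needed): a_4 = -1.

Final answer: -1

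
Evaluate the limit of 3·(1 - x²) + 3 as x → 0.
Direct substitution at x = 0 gives 6.

Final answer: 6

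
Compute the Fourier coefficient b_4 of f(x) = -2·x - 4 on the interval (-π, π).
b_4 = (1/π) ∫_{-π}^{π} f(x)·sin(4x) dx.
Evaluate the integral (use parity and integration by parts as needed): b_4 = 1.

Final answer: 1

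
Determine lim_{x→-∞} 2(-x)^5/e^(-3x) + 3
The quotient is an ∞/∞ indeterminate form as x → -∞.
Compare growth rates of the dominant terms (exponentials ≫ polynomials ≫ logarithms), or apply L'Hôpital's rule; the quotient → 0.
Adding the constant: 0 + 3 = 3. Limit = 3.

Final answer: 3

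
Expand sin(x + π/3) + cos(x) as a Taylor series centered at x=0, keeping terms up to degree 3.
-x^3/12 + x^2·(-1/2 - √(3)/4) + x/2 + √(3)/2 + 1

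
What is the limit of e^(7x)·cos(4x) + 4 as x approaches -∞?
Evaluate the dominant behaviour as x → -∞; each term tends to a finite value or vanishes.
Limit = 4.

Final answer: 4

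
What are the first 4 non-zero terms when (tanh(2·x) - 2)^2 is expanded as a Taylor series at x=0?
32·x^3/3 + 4·x^2 - 8·x + 4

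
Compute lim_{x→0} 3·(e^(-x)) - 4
Direct substitution at x = 0 gives -1.

Final answer: -1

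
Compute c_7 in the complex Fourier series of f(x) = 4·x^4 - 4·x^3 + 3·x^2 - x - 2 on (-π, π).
Compute the real Fourier coefficients first: a_7 = -32·π^2/49 - 396/2401, b_7 = -8·π^2/7 - 50/343.
Then c_7 = (a_7 − i·b_7)/2 = -16·π^2/49 - 198/2401 + 25·i/343 + 4·i·π^2/7.

Final answer: -16·π^2/49 - 198/2401 + 25·i/343 + 4·i·π^2/7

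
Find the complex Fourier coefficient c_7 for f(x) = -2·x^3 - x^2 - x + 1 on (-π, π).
Compute the real Fourier coefficients first: a_7 = 4/49, b_7 = -4·π^2/7 - 74/343.
Then c_7 = (a_7 − i·b_7)/2 = 2/49 + 37·i/343 + 2·i·π^2/7.

Final answer: 2/49 + 37·i/343 + 2·i·π^2/7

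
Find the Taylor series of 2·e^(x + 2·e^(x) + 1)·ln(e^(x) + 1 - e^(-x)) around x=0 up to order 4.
18·x^4·e^(3) + 16·x^3·e^(3) + 8·x^2·e^(3) + 4·x·e^(3)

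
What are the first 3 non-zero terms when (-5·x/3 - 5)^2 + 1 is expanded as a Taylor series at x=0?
25·x^2/9 + 50·x/3 + 26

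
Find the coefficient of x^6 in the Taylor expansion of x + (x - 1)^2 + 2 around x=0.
Expand to order 6: x + (x - 1)^2 + 2 = x^2 - x + 3 + O(x^7).
The coefficient of x^6 is 0.

Final answer: 0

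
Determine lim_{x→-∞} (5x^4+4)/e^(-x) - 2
The quotient is an ∞/∞ indeterminate form as x → -∞.
Compare growth rates of the dominant terms (exponentials ≫ polynomials ≫ logarithms), or apply L'Hôpital's rule; the quotient → 0.
Adding the constant: 0 - 2 = -2. Limit = -2.

Final answer: -2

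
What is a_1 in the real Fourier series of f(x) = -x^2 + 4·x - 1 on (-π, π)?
a_1 = (1/π) ∫_{-π}^{π} f(x)·cos(1x) dx.
Evaluate the integral (use parity and integration by parts as needed): a_1 = 4.

Final answer: 4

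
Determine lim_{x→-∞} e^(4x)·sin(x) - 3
Evaluate the dominant behaviour as x → -∞; each term tends to a finite value or vanishes.
Limit = -3.

Final answer: -3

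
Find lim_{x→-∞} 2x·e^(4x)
This is a 0·∞ indeterminate form at x → -∞.
Rewrite the product as 2x / e^(-4x) (an ∞/∞ form) and apply L'Hôpital, or use the standard hierarchy e^(4|x|) ≫ |x| as x → -∞.
The indeterminate product → 0, so the limit = 0.

Final answer: 0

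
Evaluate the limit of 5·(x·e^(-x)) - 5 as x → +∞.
Evaluate the dominant behaviour as x → +∞; each term tends to a finite value or vanishes.
Limit = -5.

Final answer: -5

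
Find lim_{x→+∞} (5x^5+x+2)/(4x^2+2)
This is an ∞/∞ indeterminate form as x → +∞.
Divide numerator and denominator by x^5 and let the lower-order terms vanish; the numerator's degree 5 exceeds the denominator's degree 2, so the quotient diverges.
Limit = ∞.

Final answer: ∞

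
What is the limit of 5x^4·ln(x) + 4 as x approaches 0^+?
The product is a 0·∞ indeterminate form at x → 0⁺.
Rewrite the product as 5·ln(x) / x^(-4) and apply L'Hôpital, or use the standard hierarchy x^(-4) ≫ |ln x| as x → 0⁺.
The indeterminate product → 0, so the limit = 4.

Final answer: 4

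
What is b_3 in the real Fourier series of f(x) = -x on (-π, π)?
b_3 = (1/π) ∫_{-π}^{π} f(x)·sin(3x) dx.
Evaluate the integral (use parity and integration by parts as needed): b_3 = -2/3.

Final answer: -2/3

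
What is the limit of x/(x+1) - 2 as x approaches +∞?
Evaluate the dominant behaviour as x → +∞; each term tends to a finite value or vanishes.
Limit = -1.

Final answer: -1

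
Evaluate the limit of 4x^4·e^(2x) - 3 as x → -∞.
The product is a 0·∞ indeterminate form at x → -∞.
Rewrite the product as 4x^4 / e^(-2x) (an ∞/∞ form) and apply L'Hôpital, or use the standard hierarchy e^(2|x|) ≫ |x^4| as x → -∞.
The indeterminate product → 0, so the limit = -3.

Final answer: -3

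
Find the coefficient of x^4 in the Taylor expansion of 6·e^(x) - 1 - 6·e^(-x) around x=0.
Expand to order 4: 6·e^(x) - 1 - 6·e^(-x) = 2·x^3 + 12·x - 1 + O(x^5).
The coefficient of x^4 is 0.

Final answer: 0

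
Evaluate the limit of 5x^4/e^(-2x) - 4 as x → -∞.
The quotient is an ∞/∞ indeterminate form as x → -∞.
Compare growth rates of the dominant terms (exponentials ≫ polynomials ≫ logarithms), or apply L'Hôpital's rule; the quotient → 0.
Adding the constant: 0 - 4 = -4. Limit = -4.

Final answer: -4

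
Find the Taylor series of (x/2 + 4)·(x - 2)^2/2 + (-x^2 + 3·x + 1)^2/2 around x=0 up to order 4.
x^4/2 - 11·x^3/4 + 9·x^2/2 - 4·x + 17/2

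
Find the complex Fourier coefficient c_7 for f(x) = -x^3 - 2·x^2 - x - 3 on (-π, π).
Compute the real Fourier coefficients first: a_7 = 8/49, b_7 = -2·π^2/7 - 86/343.
Then c_7 = (a_7 − i·b_7)/2 = 4/49 + 43·i/343 + i·π^2/7.

Final answer: 4/49 + 43·i/343 + i·π^2/7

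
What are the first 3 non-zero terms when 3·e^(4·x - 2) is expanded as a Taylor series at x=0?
24·x^2·e^(-2) + 12·x·e^(-2) + 3·e^(-2)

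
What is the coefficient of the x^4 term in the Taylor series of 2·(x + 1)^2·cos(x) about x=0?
Expand to order 4: 2·(x + 1)^2·cos(x) = -11·x^4/12 - 2·x^3 + x^2 + 4·x + 2 + O(x^5).
The coefficient of x^4 is -11/12.

Final answer: -11/12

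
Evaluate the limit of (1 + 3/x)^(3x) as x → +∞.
As x → +∞: write (1 + 3/x)^(3x) = ((1 + 3/x)^x)^3 → (e^3)^3 = e^9.
Limit = e^(9).

Final answer: e^(9)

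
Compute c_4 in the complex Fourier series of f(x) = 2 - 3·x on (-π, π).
Compute the real Fourier coefficients first: a_4 = 0, b_4 = 3/2.
Then c_4 = (a_4 − i·b_4)/2 = -3·i/4.

Final answer: -3·i/4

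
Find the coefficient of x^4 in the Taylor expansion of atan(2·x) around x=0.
Expand to order 4: atan(2·x) = -8·x^3/3 + 2·x + O(x^5).
The coefficient of x^4 is 0.

Final answer: 0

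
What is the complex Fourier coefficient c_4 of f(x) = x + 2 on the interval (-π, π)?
Compute the real Fourier coefficients first: a_4 = 0, b_4 = -1/2.
Then c_4 = (a_4 − i·b_4)/2 = i/4.

Final answer: i/4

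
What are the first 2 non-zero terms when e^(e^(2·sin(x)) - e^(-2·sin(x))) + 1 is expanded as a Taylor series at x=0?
4·x + 2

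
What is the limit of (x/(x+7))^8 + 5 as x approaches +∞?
As x → +∞: x/(x+7) = 1/(1 + 7/x) → 1, and the 8th power of a limit-1 base also → 1; with the additive constant, 1 + 5 = 6.
Limit = 6.

Final answer: 6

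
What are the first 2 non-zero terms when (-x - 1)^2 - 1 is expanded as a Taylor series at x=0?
x^2 + 2·x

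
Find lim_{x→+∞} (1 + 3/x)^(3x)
As x → +∞: write (1 + 3/x)^(3x) = ((1 + 3/x)^x)^3 → (e^3)^3 = e^9.
Limit = e^(9).

Final answer: e^(9)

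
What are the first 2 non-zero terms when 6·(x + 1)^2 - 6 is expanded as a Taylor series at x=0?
6·x^2 + 12·x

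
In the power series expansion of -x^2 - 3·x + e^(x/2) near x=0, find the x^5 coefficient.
Expand to order 5: -x^2 - 3·x + e^(x/2) = x^5/3840 + x^4/384 + x^3/48 - 7·x^2/8 - 5·x/2 + 1 + O(x^6).
The coefficient of x^5 is 1/3840.

Final answer: 1/3840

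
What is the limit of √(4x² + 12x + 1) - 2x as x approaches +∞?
As x → +∞: multiply by the conjugate to get (12x+1)/(√(4x²+12x+1)+2x); the denominator ~ 4x, so the limit is 12/4 = 3.
Limit = 3.

Final answer: 3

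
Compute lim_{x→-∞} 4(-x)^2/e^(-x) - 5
The quotient is an ∞/∞ indeterminate form as x → -∞.
Compare growth rates of the dominant terms (exponentials ≫ polynomials ≫ logarithms), or apply L'Hôpital's rule; the quotient → 0.
Adding the constant: 0 - 5 = -5. Limit = -5.

Final answer: -5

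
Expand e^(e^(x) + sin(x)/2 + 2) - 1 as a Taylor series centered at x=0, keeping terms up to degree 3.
67·x^3·e^(3)/48 + 13·x^2·e^(3)/8 + 3·x·e^(3)/2 - 1 + e^(3)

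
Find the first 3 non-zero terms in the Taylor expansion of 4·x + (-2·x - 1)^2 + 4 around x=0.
4·x^2 + 8·x + 5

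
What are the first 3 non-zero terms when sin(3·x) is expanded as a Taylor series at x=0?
81·x^5/40 - 9·x^3/2 + 3·x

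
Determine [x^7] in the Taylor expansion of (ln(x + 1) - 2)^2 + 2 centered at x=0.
Expand to order 7: (ln(x + 1) - 2)^2 + 2 = -89·x^7/70 + 257·x^6/180 - 49·x^5/30 + 23·x^4/12 - 7·x^3/3 + 3·x^2 - 4·x + 6 + O(x^8).
The coefficient of x^7 is -89/70.

Final answer: -89/70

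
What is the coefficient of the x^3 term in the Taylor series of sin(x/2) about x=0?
Expand to order 3: sin(x/2) = -x^3/48 + x/2 + O(x^4).
The coefficient of x^3 is -1/48.

Final answer: -1/48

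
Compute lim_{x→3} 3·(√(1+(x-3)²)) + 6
Direct substitution at x = 3 gives 9.

Final answer: 9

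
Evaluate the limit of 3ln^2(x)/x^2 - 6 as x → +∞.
The quotient is an ∞/∞ indeterminate form as x → +∞.
The polynomial denominator x^2 dominates the logarithmic numerator (any positive power of x ≫ ln^2(x) as x → ∞), so the quotient → 0.
Adding the constant: 0 - 6 = -6. Limit = -6.

Final answer: -6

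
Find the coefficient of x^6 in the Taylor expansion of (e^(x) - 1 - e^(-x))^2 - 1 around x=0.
Expand to order 6: (e^(x) - 1 - e^(-x))^2 - 1 = 8·x^6/45 - x^5/30 + 4·x^4/3 - 2·x^3/3 + 4·x^2 - 4·x + O(x^7).
The coefficient of x^6 is 8/45.

Final answer: 8/45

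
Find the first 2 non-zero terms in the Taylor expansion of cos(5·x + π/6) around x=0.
-5·x/2 + √(3)/2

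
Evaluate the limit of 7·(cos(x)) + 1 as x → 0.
Direct substitution at x = 0 gives 8.

Final answer: 8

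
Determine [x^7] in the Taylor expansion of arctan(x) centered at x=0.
Expand to order 7: arctan(x) = -x^7/7 + x^5/5 - x^3/3 + x + O(x^8).
The coefficient of x^7 is -1/7.

Final answer: -1/7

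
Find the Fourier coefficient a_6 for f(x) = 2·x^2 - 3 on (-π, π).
a_6 = (1/π) ∫_{-π}^{π} f(x)·cos(6x) dx.
Evaluate the integral (use parity and integration by parts as needed): a_6 = 2/9.

Final answer: 2/9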